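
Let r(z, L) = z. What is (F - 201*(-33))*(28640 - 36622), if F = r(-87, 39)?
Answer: -52250172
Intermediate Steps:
F = -87
(F - 201*(-33))*(28640 - 36622) = (-87 - 201*(-33))*(28640 - 36622) = (-87 + 6633)*(-7982) = 6546*(-7982) = -52250172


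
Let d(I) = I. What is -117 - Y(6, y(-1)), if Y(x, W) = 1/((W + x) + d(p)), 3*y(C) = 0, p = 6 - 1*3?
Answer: -1054/9 ≈ -117.11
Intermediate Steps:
p = 3 (p = 6 - 3 = 3)
y(C) = 0 (y(C) = (⅓)*0 = 0)
Y(x, W) = 1/(3 + W + x) (Y(x, W) = 1/((W + x) + 3) = 1/(3 + W + x))
-117 - Y(6, y(-1)) = -117 - 1/(3 + 0 + 6) = -117 - 1/9 = -117 - 1*⅑ = -117 - ⅑ = -1054/9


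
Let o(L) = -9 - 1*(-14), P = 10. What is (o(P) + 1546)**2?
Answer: 2405601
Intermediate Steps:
o(L) = 5 (o(L) = -9 + 14 = 5)
(o(P) + 1546)**2 = (5 + 1546)**2 = 1551**2 = 2405601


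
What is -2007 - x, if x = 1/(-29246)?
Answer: -58696721/29246 ≈ -2007.0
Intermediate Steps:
x = -1/29246 ≈ -3.4193e-5
-2007 - x = -2007 - 1*(-1/29246) = -2007 + 1/29246 = -58696721/29246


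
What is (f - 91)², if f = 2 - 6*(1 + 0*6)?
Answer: 9025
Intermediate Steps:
f = -4 (f = 2 - 6*(1 + 0) = 2 - 6*1 = 2 - 6 = -4)
(f - 91)² = (-4 - 91)² = (-95)² = 9025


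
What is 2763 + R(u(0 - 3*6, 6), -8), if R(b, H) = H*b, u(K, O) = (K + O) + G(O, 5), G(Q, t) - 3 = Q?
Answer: 2787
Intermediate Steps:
G(Q, t) = 3 + Q
u(K, O) = 3 + K + 2*O (u(K, O) = (K + O) + (3 + O) = 3 + K + 2*O)
2763 + R(u(0 - 3*6, 6), -8) = 2763 - 8*(3 + (0 - 3*6) + 2*6) = 2763 - 8*(3 + (0 - 18) + 12) = 2763 - 8*(3 - 18 + 12) = 2763 - 8*(-3) = 2763 + 24 = 2787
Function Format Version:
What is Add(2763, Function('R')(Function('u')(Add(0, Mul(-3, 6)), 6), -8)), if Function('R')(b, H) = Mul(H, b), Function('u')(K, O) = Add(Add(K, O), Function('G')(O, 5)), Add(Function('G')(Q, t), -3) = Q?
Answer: 2787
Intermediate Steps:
Function('G')(Q, t) = Add(3, Q)
Function('u')(K, O) = Add(3, K, Mul(2, O)) (Function('u')(K, O) = Add(Add(K, O), Add(3, O)) = Add(3, K, Mul(2, O)))
Add(2763, Function('R')(Function('u')(Add(0, Mul(-3, 6)), 6), -8)) = Add(2763, Mul(-8, Add(3, Add(0, Mul(-3, 6)), Mul(2, 6)))) = Add(2763, Mul(-8, Add(3, Add(0, -18), 12))) = Add(2763, Mul(-8, Add(3, -18, 12))) = Add(2763, Mul(-8, -3)) = Add(2763, 24) = 2787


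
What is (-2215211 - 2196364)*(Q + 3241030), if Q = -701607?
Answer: -11202855021225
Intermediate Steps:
(-2215211 - 2196364)*(Q + 3241030) = (-2215211 - 2196364)*(-701607 + 3241030) = -4411575*2539423 = -11202855021225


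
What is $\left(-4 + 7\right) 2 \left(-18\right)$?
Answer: $-108$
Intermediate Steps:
$\left(-4 + 7\right) 2 \left(-18\right) = 3 \cdot 2 \left(-18\right) = 6 \left(-18\right) = -108$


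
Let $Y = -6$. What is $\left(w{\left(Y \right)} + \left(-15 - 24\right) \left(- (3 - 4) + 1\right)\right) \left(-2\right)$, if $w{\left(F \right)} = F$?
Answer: $168$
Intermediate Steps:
$\left(w{\left(Y \right)} + \left(-15 - 24\right) \left(- (3 - 4) + 1\right)\right) \left(-2\right) = \left(-6 + \left(-15 - 24\right) \left(- (3 - 4) + 1\right)\right) \left(-2\right) = \left(-6 - 39 \left(\left(-1\right) \left(-1\right) + 1\right)\right) \left(-2\right) = \left(-6 - 39 \left(1 + 1\right)\right) \left(-2\right) = \left(-6 - 78\right) \left(-2\right) = \left(-84\right) \left(-2\right) = 168$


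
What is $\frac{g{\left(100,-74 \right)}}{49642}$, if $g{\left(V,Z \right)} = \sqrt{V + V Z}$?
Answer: $\frac{5 i \sqrt{73}}{24821} \approx 0.0017211 i$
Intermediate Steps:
$\frac{g{\left(100,-74 \right)}}{49642} = \frac{\sqrt{100 \left(1 - 74\right)}}{49642} = \sqrt{100 \left(-73\right)} \frac{1}{49642} = \sqrt{-7300} \cdot \frac{1}{49642} = 10 i \sqrt{73} \cdot \frac{1}{49642} = \frac{5 i \sqrt{73}}{24821}$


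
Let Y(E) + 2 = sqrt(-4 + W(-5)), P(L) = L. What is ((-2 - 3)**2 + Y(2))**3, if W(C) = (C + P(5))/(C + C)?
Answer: 11891 + 3166*I ≈ 11891.0 + 3166.0*I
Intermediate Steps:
W(C) = (5 + C)/(2*C) (W(C) = (C + 5)/(C + C) = (5 + C)/((2*C)) = (5 + C)*(1/(2*C)) = (5 + C)/(2*C))
Y(E) = -2 + 2*I (Y(E) = -2 + sqrt(-4 + (1/2)*(5 - 5)/(-5)) = -2 + sqrt(-4 + (1/2)*(-1/5)*0) = -2 + sqrt(-4 + 0) = -2 + sqrt(-4) = -2 + 2*I)
((-2 - 3)**2 + Y(2))**3 = ((-2 - 3)**2 + (-2 + 2*I))**3 = ((-5)**2 + (-2 + 2*I))**3 = (25 + (-2 + 2*I))**3 = (23 + 2*I)**3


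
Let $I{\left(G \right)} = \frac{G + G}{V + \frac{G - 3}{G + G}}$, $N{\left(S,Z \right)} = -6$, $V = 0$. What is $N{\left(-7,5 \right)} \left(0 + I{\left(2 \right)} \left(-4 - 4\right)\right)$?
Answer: $-768$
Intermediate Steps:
$I{\left(G \right)} = \frac{4 G^{2}}{-3 + G}$ ($I{\left(G \right)} = \frac{G + G}{0 + \frac{G - 3}{G + G}} = \frac{2 G}{0 + \frac{-3 + G}{2 G}} = \frac{2 G}{\frac{1}{2} \frac{1}{G} \left(-3 + G\right)} = 2 G \frac{2 G}{-3 + G} = \frac{4 G^{2}}{-3 + G}$)
$N{\left(-7,5 \right)} \left(0 + I{\left(2 \right)} \left(-4 - 4\right)\right) = - 6 \left(0 + \frac{4 \cdot 2^{2}}{-3 + 2} \left(-4 - 4\right)\right) = - 6 \left(0 + 4 \cdot 4 \frac{1}{-1} \left(-8\right)\right) = - 6 \left(0 + 4 \cdot 4 \left(-1\right) \left(-8\right)\right) = - 6 \left(0 - -128\right) = - 6 \left(0 + 128\right) = \left(-6\right) 128 = -768$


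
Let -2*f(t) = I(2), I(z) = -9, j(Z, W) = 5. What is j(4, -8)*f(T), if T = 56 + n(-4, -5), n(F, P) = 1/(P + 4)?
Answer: 45/2 ≈ 22.500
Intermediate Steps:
n(F, P) = 1/(4 + P)
T = 55 (T = 56 + 1/(4 - 5) = 56 + 1/(-1) = 56 - 1 = 55)
f(t) = 9/2 (f(t) = -1/2*(-9) = 9/2)
j(4, -8)*f(T) = 5*(9/2) = 45/2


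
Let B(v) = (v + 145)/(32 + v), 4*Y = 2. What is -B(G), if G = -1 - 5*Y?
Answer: -283/57 ≈ -4.9649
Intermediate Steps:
Y = ½ (Y = (¼)*2 = ½ ≈ 0.50000)
G = -7/2 (G = -1 - 5*½ = -1 - 5/2 = -7/2 ≈ -3.5000)
B(v) = (145 + v)/(32 + v)
-B(G) = -(145 - 7/2)/(32 - 7/2) = -283/(57/2*2) = -2*283/(57*2) = -1*283/57 = -283/57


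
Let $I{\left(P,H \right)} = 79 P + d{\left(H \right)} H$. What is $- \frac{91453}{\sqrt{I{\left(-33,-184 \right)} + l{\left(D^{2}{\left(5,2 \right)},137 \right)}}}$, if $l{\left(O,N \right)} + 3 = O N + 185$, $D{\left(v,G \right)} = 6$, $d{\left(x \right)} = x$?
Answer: $- \frac{91453 \sqrt{36363}}{36363} \approx -479.59$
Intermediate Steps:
$I{\left(P,H \right)} = H^{2} + 79 P$ ($I{\left(P,H \right)} = 79 P + H H = 79 P + H^{2} = H^{2} + 79 P$)
$l{\left(O,N \right)} = 182 + N O$ ($l{\left(O,N \right)} = -3 + \left(O N + 185\right) = -3 + \left(N O + 185\right) = -3 + \left(185 + N O\right) = 182 + N O$)
$- \frac{91453}{\sqrt{I{\left(-33,-184 \right)} + l{\left(D^{2}{\left(5,2 \right)},137 \right)}}} = - \frac{91453}{\sqrt{\left(\left(-184\right)^{2} + 79 \left(-33\right)\right) + \left(182 + 137 \cdot 6^{2}\right)}} = - \frac{91453}{\sqrt{\left(33856 - 2607\right) + \left(182 + 137 \cdot 36\right)}} = - \frac{91453}{\sqrt{31249 + \left(182 + 4932\right)}} = - \frac{91453}{\sqrt{31249 + 5114}} = - \frac{91453}{\sqrt{36363}} = - 91453 \frac{\sqrt{36363}}{36363} = - \frac{91453 \sqrt{36363}}{36363}$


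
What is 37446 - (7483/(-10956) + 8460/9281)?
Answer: 3807584749619/101682636 ≈ 37446.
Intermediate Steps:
37446 - (7483/(-10956) + 8460/9281) = 37446 - (7483*(-1/10956) + 8460*(1/9281)) = 37446 - (-7483/10956 + 8460/9281) = 37446 - 1*23238037/101682636 = 37446 - 23238037/101682636 = 3807584749619/101682636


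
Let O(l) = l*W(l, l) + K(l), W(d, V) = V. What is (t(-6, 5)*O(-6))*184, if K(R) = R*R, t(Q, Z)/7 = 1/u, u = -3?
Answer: -30912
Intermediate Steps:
t(Q, Z) = -7/3 (t(Q, Z) = 7/(-3) = 7*(-⅓) = -7/3)
K(R) = R²
O(l) = 2*l² (O(l) = l*l + l² = l² + l² = 2*l²)
(t(-6, 5)*O(-6))*184 = -14*(-6)²/3*184 = -14*36/3*184 = -7/3*72*184 = -168*184 = -30912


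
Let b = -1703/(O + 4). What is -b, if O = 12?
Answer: 1703/16 ≈ 106.44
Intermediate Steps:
b = -1703/16 (b = -1703/(12 + 4) = -1703/16 ≈ -106.44)
-b = -1*(-1703/16) = 1703/16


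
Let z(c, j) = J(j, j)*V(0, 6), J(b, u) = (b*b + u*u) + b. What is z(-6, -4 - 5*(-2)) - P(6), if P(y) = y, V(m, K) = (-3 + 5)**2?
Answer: 306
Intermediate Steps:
V(m, K) = 4 (V(m, K) = 2**2 = 4)
J(b, u) = b + b**2 + u**2 (J(b, u) = (b**2 + u**2) + b = b + b**2 + u**2)
z(c, j) = 4*j + 8*j**2 (z(c, j) = (j + j**2 + j**2)*4 = (j + 2*j**2)*4 = 4*j + 8*j**2)
z(-6, -4 - 5*(-2)) - P(6) = 4*(-4 - 5*(-2))*(1 + 2*(-4 - 5*(-2))) - 1*6 = 4*(-4 + 10)*(1 + 2*(-4 + 10)) - 6 = 4*6*(1 + 2*6) - 6 = 4*6*(1 + 12) - 6 = 4*6*13 - 6 = 312 - 6 = 306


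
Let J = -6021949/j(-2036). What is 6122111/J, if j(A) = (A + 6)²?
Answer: -25228607219900/6021949 ≈ -4.1894e+6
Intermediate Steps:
j(A) = (6 + A)²
J = -6021949/4120900 (J = -6021949/(6 - 2036)² = -6021949/((-2030)²) = -6021949/4120900 ≈ -1.4613)
6122111/J = 6122111/(-6021949/4120900) = 6122111*(-4120900/6021949) = -25228607219900/6021949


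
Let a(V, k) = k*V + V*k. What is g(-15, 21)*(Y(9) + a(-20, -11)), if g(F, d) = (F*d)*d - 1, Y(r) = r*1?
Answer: -2970584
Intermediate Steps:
a(V, k) = 2*V*k (a(V, k) = V*k + V*k = 2*V*k)
Y(r) = r
g(F, d) = -1 + F*d² (g(F, d) = F*d² - 1 = -1 + F*d²)
g(-15, 21)*(Y(9) + a(-20, -11)) = (-1 - 15*21²)*(9 + 2*(-20)*(-11)) = (-1 - 15*441)*(9 + 440) = (-1 - 6615)*449 = -6616*449 = -2970584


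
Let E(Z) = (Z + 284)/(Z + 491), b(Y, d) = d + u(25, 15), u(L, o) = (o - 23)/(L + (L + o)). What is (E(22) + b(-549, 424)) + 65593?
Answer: 244594739/3705 ≈ 66018.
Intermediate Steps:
u(L, o) = (-23 + o)/(o + 2*L)
b(Y, d) = -8/65 + d (b(Y, d) = d + (-23 + 15)/(15 + 2*25) = d - 8/(15 + 50) = d - 8/65 = -8/65 + d)
E(Z) = (284 + Z)/(491 + Z)
(E(22) + b(-549, 424)) + 65593 = ((284 + 22)/(491 + 22) + (-8/65 + 424)) + 65593 = (306/513 + 27552/65) + 65593 = ((1/513)*306 + 27552/65) + 65593 = (34/57 + 27552/65) + 65593 = 1572674/3705 + 65593 = 244594739/3705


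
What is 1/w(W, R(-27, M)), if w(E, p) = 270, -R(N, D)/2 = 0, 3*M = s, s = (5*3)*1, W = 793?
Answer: 1/270 ≈ 0.0037037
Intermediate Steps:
s = 15 (s = 15*1 = 15)
M = 5 (M = (⅓)*15 = 5)
R(N, D) = 0 (R(N, D) = -2*0 = 0)
1/w(W, R(-27, M)) = 1/270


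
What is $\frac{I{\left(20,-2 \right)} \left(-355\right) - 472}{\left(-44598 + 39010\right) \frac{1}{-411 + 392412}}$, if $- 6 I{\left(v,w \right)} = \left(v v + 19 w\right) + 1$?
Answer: $- \frac{16468354011}{11176} \approx -1.4735 \cdot 10^{6}$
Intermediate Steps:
$I{\left(v,w \right)} = - \frac{1}{6} - \frac{19 w}{6} - \frac{v^{2}}{6}$ ($I{\left(v,w \right)} = - \frac{\left(v v + 19 w\right) + 1}{6} = - \frac{\left(v^{2} + 19 w\right) + 1}{6} = - \frac{1 + v^{2} + 19 w}{6} = - \frac{1}{6} - \frac{19 w}{6} - \frac{v^{2}}{6}$)
$\frac{I{\left(20,-2 \right)} \left(-355\right) - 472}{\left(-44598 + 39010\right) \frac{1}{-411 + 392412}} = \frac{\left(- \frac{1}{6} - - \frac{19}{3} - \frac{20^{2}}{6}\right) \left(-355\right) - 472}{\left(-44598 + 39010\right) \frac{1}{-411 + 392412}} = \frac{\left(- \frac{1}{6} + \frac{19}{3} - \frac{200}{3}\right) \left(-355\right) - 472}{\left(-5588\right) \frac{1}{392001}} = \frac{\left(- \frac{121}{2}\right) \left(-355\right) - 472}{- \frac{5588}{392001}} = \left(\frac{42955}{2} - 472\right) \left(- \frac{392001}{5588}\right) = \frac{42011}{2} \left(- \frac{392001}{5588}\right) = - \frac{16468354011}{11176}$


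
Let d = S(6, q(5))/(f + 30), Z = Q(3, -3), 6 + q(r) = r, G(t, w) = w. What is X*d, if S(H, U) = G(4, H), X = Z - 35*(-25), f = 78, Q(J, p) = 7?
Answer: 49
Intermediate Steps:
q(r) = -6 + r
Z = 7
X = 882 (X = 7 - 35*(-25) = 7 + 875 = 882)
S(H, U) = H
d = 1/18 (d = 6/(78 + 30) = 6/108 = 6*(1/108) = 1/18 ≈ 0.055556)
X*d = 882*(1/18) = 49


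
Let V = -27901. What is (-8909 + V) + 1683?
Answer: -35127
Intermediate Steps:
(-8909 + V) + 1683 = (-8909 - 27901) + 1683 = -36810 + 1683 = -35127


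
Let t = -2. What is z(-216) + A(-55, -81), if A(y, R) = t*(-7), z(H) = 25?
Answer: 39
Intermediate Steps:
A(y, R) = 14 (A(y, R) = -2*(-7) = 14)
z(-216) + A(-55, -81) = 25 + 14 = 39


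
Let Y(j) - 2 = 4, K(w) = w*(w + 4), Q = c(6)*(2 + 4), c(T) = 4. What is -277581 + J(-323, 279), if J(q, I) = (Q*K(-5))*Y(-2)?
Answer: -276861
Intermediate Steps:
Q = 24 (Q = 4*(2 + 4) = 4*6 = 24)
K(w) = w*(4 + w)
Y(j) = 6 (Y(j) = 2 + 4 = 6)
J(q, I) = 720 (J(q, I) = (24*(-5*(4 - 5)))*6 = (24*(-5*(-1)))*6 = (24*5)*6 = 120*6 = 720)
-277581 + J(-323, 279) = -277581 + 720 = -276861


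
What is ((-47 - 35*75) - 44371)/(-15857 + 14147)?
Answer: 5227/190 ≈ 27.511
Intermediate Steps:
((-47 - 35*75) - 44371)/(-15857 + 14147) = ((-47 - 2625) - 44371)/(-1710) = (-2672 - 44371)*(-1/1710) = -47043*(-1/1710) = 5227/190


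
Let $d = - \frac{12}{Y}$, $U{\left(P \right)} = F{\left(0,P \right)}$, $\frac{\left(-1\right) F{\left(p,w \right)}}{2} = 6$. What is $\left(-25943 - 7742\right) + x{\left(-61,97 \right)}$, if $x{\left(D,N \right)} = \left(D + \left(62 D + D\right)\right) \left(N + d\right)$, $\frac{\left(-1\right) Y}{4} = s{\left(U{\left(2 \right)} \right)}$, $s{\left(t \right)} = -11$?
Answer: $- \frac{4524391}{11} \approx -4.1131 \cdot 10^{5}$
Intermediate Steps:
$F{\left(p,w \right)} = -12$ ($F{\left(p,w \right)} = \left(-2\right) 6 = -12$)
$U{\left(P \right)} = -12$
$Y = 44$ ($Y = \left(-4\right) \left(-11\right) = 44$)
$d = - \frac{3}{11}$ ($d = - \frac{12}{44} = \left(-12\right) \frac{1}{44} = - \frac{3}{11} \approx -0.27273$)
$x{\left(D,N \right)} = 64 D \left(- \frac{3}{11} + N\right)$ ($x{\left(D,N \right)} = \left(D + \left(62 D + D\right)\right) \left(N - \frac{3}{11}\right) = \left(D + 63 D\right) \left(- \frac{3}{11} + N\right) = 64 D \left(- \frac{3}{11} + N\right)$)
$\left(-25943 - 7742\right) + x{\left(-61,97 \right)} = \left(-25943 - 7742\right) + \frac{64}{11} \left(-61\right) \left(-3 + 11 \cdot 97\right) = -33685 + \frac{64}{11} \left(-61\right) \left(-3 + 1067\right) = -33685 + \frac{64}{11} \left(-61\right) 1064 = -33685 - \frac{4153856}{11} = - \frac{4524391}{11}$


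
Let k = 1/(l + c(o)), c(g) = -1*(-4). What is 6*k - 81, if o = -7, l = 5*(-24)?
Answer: -4701/58 ≈ -81.052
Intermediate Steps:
l = -120
c(g) = 4
k = -1/116 (k = 1/(-120 + 4) = 1/(-116) = -1/116 ≈ -0.0086207)
6*k - 81 = 6*(-1/116) - 81 = -3/58 - 81 = -4701/58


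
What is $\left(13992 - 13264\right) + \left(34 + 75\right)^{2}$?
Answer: $12609$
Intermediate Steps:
$\left(13992 - 13264\right) + \left(34 + 75\right)^{2} = 728 + 109^{2} = 728 + 11881 = 12609$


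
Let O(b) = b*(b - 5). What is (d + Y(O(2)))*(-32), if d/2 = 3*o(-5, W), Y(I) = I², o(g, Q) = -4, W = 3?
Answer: -384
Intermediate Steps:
O(b) = b*(-5 + b)
d = -24 (d = 2*(3*(-4)) = 2*(-12) = -24)
(d + Y(O(2)))*(-32) = (-24 + (2*(-5 + 2))²)*(-32) = (-24 + (2*(-3))²)*(-32) = (-24 + (-6)²)*(-32) = (-24 + 36)*(-32) = 12*(-32) = -384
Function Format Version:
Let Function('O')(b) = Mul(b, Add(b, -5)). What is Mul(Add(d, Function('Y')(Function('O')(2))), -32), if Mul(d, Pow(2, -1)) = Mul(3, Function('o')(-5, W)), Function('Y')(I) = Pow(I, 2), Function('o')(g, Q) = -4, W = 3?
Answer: -384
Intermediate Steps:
Function('O')(b) = Mul(b, Add(-5, b))
d = -24 (d = Mul(2, Mul(3, -4)) = Mul(2, -12) = -24)
Mul(Add(d, Function('Y')(Function('O')(2))), -32) = Mul(Add(-24, Pow(Mul(2, Add(-5, 2)), 2)), -32) = Mul(Add(-24, Pow(Mul(2, -3), 2)), -32) = Mul(Add(-24, Pow(-6, 2)), -32) = Mul(Add(-24, 36), -32) = Mul(12, -32) = -384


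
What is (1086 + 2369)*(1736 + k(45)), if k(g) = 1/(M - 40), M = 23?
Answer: 101960505/17 ≈ 5.9977e+6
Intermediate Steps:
k(g) = -1/17 (k(g) = 1/(23 - 40) = 1/(-17) = -1/17)
(1086 + 2369)*(1736 + k(45)) = (1086 + 2369)*(1736 - 1/17) = 3455*(29511/17) = 101960505/17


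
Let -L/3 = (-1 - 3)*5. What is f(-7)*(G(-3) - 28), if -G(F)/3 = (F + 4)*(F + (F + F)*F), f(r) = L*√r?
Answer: -4380*I*√7 ≈ -11588.0*I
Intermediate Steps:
L = 60 (L = -3*(-1 - 3)*5 = -(-12)*5 = -3*(-20) = 60)
f(r) = 60*√r
G(F) = -3*(4 + F)*(F + 2*F²) (G(F) = -3*(F + 4)*(F + (F + F)*F) = -3*(4 + F)*(F + (2*F)*F) = -3*(4 + F)*(F + 2*F²))
f(-7)*(G(-3) - 28) = (60*√(-7))*(-3*(-3)*(4 + 2*(-3)² + 9*(-3)) - 28) = (60*(I*√7))*(-3*(-3)*(4 + 2*9 - 27) - 28) = (60*I*√7)*(-3*(-3)*(4 + 18 - 27) - 28) = (60*I*√7)*(-3*(-3)*(-5) - 28) = (60*I*√7)*(-45 - 28) = (60*I*√7)*(-73) = -4380*I*√7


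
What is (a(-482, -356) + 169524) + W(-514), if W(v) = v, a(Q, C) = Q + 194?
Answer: 168722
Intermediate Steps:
a(Q, C) = 194 + Q
(a(-482, -356) + 169524) + W(-514) = ((194 - 482) + 169524) - 514 = (-288 + 169524) - 514 = 169236 - 514 = 168722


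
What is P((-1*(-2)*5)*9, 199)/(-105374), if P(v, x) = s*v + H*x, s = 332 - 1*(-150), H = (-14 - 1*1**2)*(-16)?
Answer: -45570/52687 ≈ -0.86492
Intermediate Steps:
H = 240 (H = (-14 - 1*1)*(-16) = (-14 - 1)*(-16) = -15*(-16) = 240)
s = 482 (s = 332 + 150 = 482)
P(v, x) = 240*x + 482*v (P(v, x) = 482*v + 240*x = 240*x + 482*v)
P((-1*(-2)*5)*9, 199)/(-105374) = (240*199 + 482*((-1*(-2)*5)*9))/(-105374) = (47760 + 482*((2*5)*9))*(-1/105374) = (47760 + 482*(10*9))*(-1/105374) = (47760 + 482*90)*(-1/105374) = (47760 + 43380)*(-1/105374) = 91140*(-1/105374) = -45570/52687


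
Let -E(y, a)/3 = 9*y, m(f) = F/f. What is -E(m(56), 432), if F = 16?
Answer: 54/7 ≈ 7.7143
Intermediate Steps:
m(f) = 16/f
E(y, a) = -27*y
-E(m(56), 432) = -(-27)*16/56 = -(-27)*16*(1/56) = -(-27)*2/7 = -1*(-54/7) = 54/7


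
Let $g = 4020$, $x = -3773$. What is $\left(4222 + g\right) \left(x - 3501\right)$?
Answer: $-59952308$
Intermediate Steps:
$\left(4222 + g\right) \left(x - 3501\right) = \left(4222 + 4020\right) \left(-3773 - 3501\right) = 8242 \left(-7274\right) = -59952308$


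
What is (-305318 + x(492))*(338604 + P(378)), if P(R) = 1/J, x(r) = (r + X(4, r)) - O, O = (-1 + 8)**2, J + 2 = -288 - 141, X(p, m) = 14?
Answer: -44490903088103/431 ≈ -1.0323e+11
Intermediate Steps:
J = -431 (J = -2 + (-288 - 141) = -2 - 429 = -431)
O = 49 (O = 7**2 = 49)
x(r) = -35 + r (x(r) = (r + 14) - 1*49 = (14 + r) - 49 = -35 + r)
P(R) = -1/431 (P(R) = 1/(-431) = -1/431)
(-305318 + x(492))*(338604 + P(378)) = (-305318 + (-35 + 492))*(338604 - 1/431) = (-305318 + 457)*(145938323/431) = -304861*145938323/431 = -44490903088103/431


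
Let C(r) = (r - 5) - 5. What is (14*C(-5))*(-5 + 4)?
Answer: 210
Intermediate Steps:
C(r) = -10 + r (C(r) = (-5 + r) - 5 = -10 + r)
(14*C(-5))*(-5 + 4) = (14*(-10 - 5))*(-5 + 4) = (14*(-15))*(-1) = -210*(-1) = 210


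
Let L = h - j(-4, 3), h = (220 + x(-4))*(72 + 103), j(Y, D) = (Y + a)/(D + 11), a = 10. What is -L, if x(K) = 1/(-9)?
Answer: -2424248/63 ≈ -38480.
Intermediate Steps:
j(Y, D) = (10 + Y)/(11 + D) (j(Y, D) = (Y + 10)/(D + 11) = (10 + Y)/(11 + D))
x(K) = -⅑
h = 346325/9 (h = (220 - ⅑)*(72 + 103) = (1979/9)*175 = 346325/9 ≈ 38481.)
L = 2424248/63 (L = 346325/9 - (10 - 4)/(11 + 3) = 346325/9 - 6/14 = 346325/9 - 1*3/7 = 346325/9 - 3/7 = 2424248/63 ≈ 38480.)
-L = -1*2424248/63 = -2424248/63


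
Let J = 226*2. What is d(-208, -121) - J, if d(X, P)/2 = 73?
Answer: -306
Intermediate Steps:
d(X, P) = 146 (d(X, P) = 2*73 = 146)
J = 452
d(-208, -121) - J = 146 - 1*452 = 146 - 452 = -306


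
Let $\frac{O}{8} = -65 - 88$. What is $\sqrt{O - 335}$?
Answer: $i \sqrt{1559} \approx 39.484 i$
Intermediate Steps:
$O = -1224$ ($O = 8 \left(-65 - 88\right) = 8 \left(-153\right) = -1224$)
$\sqrt{O - 335} = \sqrt{-1224 - 335} = \sqrt{-1559} = i \sqrt{1559}$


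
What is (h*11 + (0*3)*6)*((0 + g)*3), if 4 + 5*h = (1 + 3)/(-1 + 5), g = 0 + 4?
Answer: -396/5 ≈ -79.200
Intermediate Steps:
g = 4
h = -⅗ (h = -⅘ + ((1 + 3)/(-1 + 5))/5 = -⅘ + (4/4)/5 = -⅘ + (4*(¼))/5 = -⅘ + (⅕)*1 = -⅘ + ⅕ = -⅗ ≈ -0.60000)
(h*11 + (0*3)*6)*((0 + g)*3) = (-⅗*11 + (0*3)*6)*((0 + 4)*3) = (-33/5 + 0*6)*(4*3) = (-33/5 + 0)*12 = -33/5*12 = -396/5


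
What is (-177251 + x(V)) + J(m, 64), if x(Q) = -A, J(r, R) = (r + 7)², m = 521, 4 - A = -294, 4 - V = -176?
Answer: 101235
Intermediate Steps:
V = 180 (V = 4 - 1*(-176) = 4 + 176 = 180)
A = 298 (A = 4 - 1*(-294) = 4 + 294 = 298)
J(r, R) = (7 + r)²
x(Q) = -298 (x(Q) = -1*298 = -298)
(-177251 + x(V)) + J(m, 64) = (-177251 - 298) + (7 + 521)² = -177549 + 528² = -177549 + 278784 = 101235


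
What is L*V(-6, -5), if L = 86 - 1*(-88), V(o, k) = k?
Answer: -870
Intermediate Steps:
L = 174 (L = 86 + 88 = 174)
L*V(-6, -5) = 174*(-5) = -870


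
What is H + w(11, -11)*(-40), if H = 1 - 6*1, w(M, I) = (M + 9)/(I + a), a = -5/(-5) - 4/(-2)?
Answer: 95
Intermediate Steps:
a = 3 (a = -5*(-⅕) - 4*(-½) = 1 + 2 = 3)
w(M, I) = (9 + M)/(3 + I) (w(M, I) = (M + 9)/(I + 3) = (9 + M)/(3 + I))
H = -5 (H = 1 - 6 = -5)
H + w(11, -11)*(-40) = -5 + ((9 + 11)/(3 - 11))*(-40) = -5 + (20/(-8))*(-40) = -5 - ⅛*20*(-40) = -5 - 5/2*(-40) = -5 + 100 = 95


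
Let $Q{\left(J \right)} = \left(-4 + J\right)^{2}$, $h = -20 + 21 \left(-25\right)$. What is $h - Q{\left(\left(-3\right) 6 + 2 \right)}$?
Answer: $-945$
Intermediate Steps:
$h = -545$ ($h = -20 - 525 = -545$)
$h - Q{\left(\left(-3\right) 6 + 2 \right)} = -545 - \left(-4 + \left(\left(-3\right) 6 + 2\right)\right)^{2} = -545 - \left(-4 + \left(-18 + 2\right)\right)^{2} = -545 - \left(-4 - 16\right)^{2} = -545 - \left(-20\right)^{2} = -545 - 400 = -945$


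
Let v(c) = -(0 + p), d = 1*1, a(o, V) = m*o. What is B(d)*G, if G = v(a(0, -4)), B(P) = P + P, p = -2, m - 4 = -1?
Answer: 4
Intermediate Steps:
m = 3 (m = 4 - 1 = 3)
a(o, V) = 3*o
d = 1
B(P) = 2*P
v(c) = 2 (v(c) = -(0 - 2) = -1*(-2) = 2)
G = 2
B(d)*G = (2*1)*2 = 2*2 = 4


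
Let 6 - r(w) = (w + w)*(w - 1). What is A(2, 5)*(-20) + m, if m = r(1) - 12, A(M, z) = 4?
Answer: -86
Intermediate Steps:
r(w) = 6 - 2*w*(-1 + w) (r(w) = 6 - (w + w)*(w - 1) = 6 - 2*w*(-1 + w))
m = -6 (m = (6 - 2*1² + 2*1) - 12 = (6 - 2*1 + 2) - 12 = (6 - 2 + 2) - 12 = 6 - 12 = -6)
A(2, 5)*(-20) + m = 4*(-20) - 6 = -80 - 6 = -86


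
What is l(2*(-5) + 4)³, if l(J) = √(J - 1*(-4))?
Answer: -2*I*√2 ≈ -2.8284*I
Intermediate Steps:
l(J) = √(4 + J) (l(J) = √(J + 4) = √(4 + J))
l(2*(-5) + 4)³ = (√(4 + (2*(-5) + 4)))³ = (√(4 + (-10 + 4)))³ = (√(4 - 6))³ = (√(-2))³ = (I*√2)³ = -2*I*√2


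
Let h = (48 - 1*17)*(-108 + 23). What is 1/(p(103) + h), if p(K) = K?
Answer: -1/2532 ≈ -0.00039494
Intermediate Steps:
h = -2635 (h = (48 - 17)*(-85) = 31*(-85) = -2635)
1/(p(103) + h) = 1/(103 - 2635) = 1/(-2532) = -1/2532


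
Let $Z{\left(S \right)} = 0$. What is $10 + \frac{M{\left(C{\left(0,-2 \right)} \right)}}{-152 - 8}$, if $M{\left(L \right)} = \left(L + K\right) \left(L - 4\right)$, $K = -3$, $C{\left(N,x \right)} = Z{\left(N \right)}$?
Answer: $\frac{397}{40} \approx 9.925$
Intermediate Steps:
$C{\left(N,x \right)} = 0$
$M{\left(L \right)} = \left(-4 + L\right) \left(-3 + L\right)$ ($M{\left(L \right)} = \left(L - 3\right) \left(L - 4\right) = \left(-3 + L\right) \left(-4 + L\right) = \left(-4 + L\right) \left(-3 + L\right)$)
$10 + \frac{M{\left(C{\left(0,-2 \right)} \right)}}{-152 - 8} = 10 + \frac{12 + 0^{2} - 0}{-152 - 8} = 10 + \frac{12 + 0 + 0}{-160} = 10 - \frac{3}{40} = \frac{397}{40}$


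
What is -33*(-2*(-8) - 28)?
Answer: 396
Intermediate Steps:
-33*(-2*(-8) - 28) = -33*(16 - 28) = -33*(-12) = 396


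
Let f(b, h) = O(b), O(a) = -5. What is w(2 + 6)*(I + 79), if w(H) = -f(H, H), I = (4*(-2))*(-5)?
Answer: 595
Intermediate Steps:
f(b, h) = -5
I = 40 (I = -8*(-5) = 40)
w(H) = 5 (w(H) = -1*(-5) = 5)
w(2 + 6)*(I + 79) = 5*(40 + 79) = 5*119 = 595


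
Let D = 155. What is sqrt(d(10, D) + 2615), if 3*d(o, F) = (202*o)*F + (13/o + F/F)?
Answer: sqrt(96284190)/30 ≈ 327.08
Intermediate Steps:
d(o, F) = 1/3 + 13/(3*o) + 202*F*o/3 (d(o, F) = ((202*o)*F + (13/o + F/F))/3 = (202*F*o + (13/o + 1))/3 = (202*F*o + (1 + 13/o))/3 = (1 + 13/o + 202*F*o)/3 = 1/3 + 13/(3*o) + 202*F*o/3)
sqrt(d(10, D) + 2615) = sqrt((1/3)*(13 + 10*(1 + 202*155*10))/10 + 2615) = sqrt((1/3)*(1/10)*(13 + 10*(1 + 313100)) + 2615) = sqrt((1/3)*(1/10)*(13 + 10*313101) + 2615) = sqrt((1/3)*(1/10)*(13 + 3131010) + 2615) = sqrt((1/3)*(1/10)*3131023 + 2615) = sqrt(3131023/30 + 2615) = sqrt(3209473/30) = sqrt(96284190)/30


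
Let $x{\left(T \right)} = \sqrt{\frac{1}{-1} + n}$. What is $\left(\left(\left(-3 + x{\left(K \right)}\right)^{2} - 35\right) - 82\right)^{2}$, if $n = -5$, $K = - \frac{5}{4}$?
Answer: $12780 + 1368 i \sqrt{6} \approx 12780.0 + 3350.9 i$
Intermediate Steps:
$K = - \frac{5}{4}$ ($K = \left(-5\right) \frac{1}{4} = - \frac{5}{4} \approx -1.25$)
$x{\left(T \right)} = i \sqrt{6}$ ($x{\left(T \right)} = \sqrt{\frac{1}{-1} - 5} = \sqrt{-1 - 5} = \sqrt{-6} = i \sqrt{6}$)
$\left(\left(\left(-3 + x{\left(K \right)}\right)^{2} - 35\right) - 82\right)^{2} = \left(\left(\left(-3 + i \sqrt{6}\right)^{2} - 35\right) - 82\right)^{2} = \left(\left(-35 + \left(-3 + i \sqrt{6}\right)^{2}\right) - 82\right)^{2} = \left(-117 + \left(-3 + i \sqrt{6}\right)^{2}\right)^{2}$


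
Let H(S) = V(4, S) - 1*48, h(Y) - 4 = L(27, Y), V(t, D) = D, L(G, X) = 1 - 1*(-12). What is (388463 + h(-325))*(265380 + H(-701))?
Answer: 102803850880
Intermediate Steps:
L(G, X) = 13 (L(G, X) = 1 + 12 = 13)
h(Y) = 17 (h(Y) = 4 + 13 = 17)
H(S) = -48 + S (H(S) = S - 1*48 = S - 48 = -48 + S)
(388463 + h(-325))*(265380 + H(-701)) = (388463 + 17)*(265380 + (-48 - 701)) = 388480*(265380 - 749) = 388480*264631 = 102803850880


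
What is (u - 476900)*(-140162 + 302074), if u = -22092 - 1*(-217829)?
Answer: -45523663656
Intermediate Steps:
u = 195737 (u = -22092 + 217829 = 195737)
(u - 476900)*(-140162 + 302074) = (195737 - 476900)*(-140162 + 302074) = -281163*161912 = -45523663656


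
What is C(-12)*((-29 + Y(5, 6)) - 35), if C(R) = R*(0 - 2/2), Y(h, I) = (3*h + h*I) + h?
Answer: -168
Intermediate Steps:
Y(h, I) = 4*h + I*h (Y(h, I) = (3*h + I*h) + h = 4*h + I*h)
C(R) = -R (C(R) = R*(0 - 2*½) = R*(0 - 1) = R*(-1) = -R)
C(-12)*((-29 + Y(5, 6)) - 35) = (-1*(-12))*((-29 + 5*(4 + 6)) - 35) = 12*((-29 + 5*10) - 35) = 12*((-29 + 50) - 35) = 12*(21 - 35) = 12*(-14) = -168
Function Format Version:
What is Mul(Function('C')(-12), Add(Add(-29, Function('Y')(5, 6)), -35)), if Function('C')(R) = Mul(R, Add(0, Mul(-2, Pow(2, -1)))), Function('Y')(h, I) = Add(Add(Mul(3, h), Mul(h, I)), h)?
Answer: -168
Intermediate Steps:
Function('Y')(h, I) = Add(Mul(4, h), Mul(I, h)) (Function('Y')(h, I) = Add(Add(Mul(3, h), Mul(I, h)), h) = Add(Mul(4, h), Mul(I, h)))
Function('C')(R) = Mul(-1, R) (Function('C')(R) = Mul(R, Add(0, Mul(-2, Rational(1, 2)))) = Mul(R, Add(0, -1)) = Mul(R, -1) = Mul(-1, R))
Mul(Function('C')(-12), Add(Add(-29, Function('Y')(5, 6)), -35)) = Mul(Mul(-1, -12), Add(Add(-29, Mul(5, Add(4, 6))), -35)) = Mul(12, Add(Add(-29, Mul(5, 10)), -35)) = Mul(12, Add(Add(-29, 50), -35)) = Mul(12, Add(21, -35)) = Mul(12, -14) = -168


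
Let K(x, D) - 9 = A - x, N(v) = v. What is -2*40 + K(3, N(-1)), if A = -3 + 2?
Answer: -75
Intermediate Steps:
A = -1
K(x, D) = 8 - x (K(x, D) = 9 + (-1 - x) = 8 - x)
-2*40 + K(3, N(-1)) = -2*40 + (8 - 1*3) = -80 + (8 - 3) = -80 + 5 = -75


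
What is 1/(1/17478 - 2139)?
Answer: -17478/37385441 ≈ -0.00046751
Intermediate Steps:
1/(1/17478 - 2139) = 1/(-37385441/17478) = -17478/37385441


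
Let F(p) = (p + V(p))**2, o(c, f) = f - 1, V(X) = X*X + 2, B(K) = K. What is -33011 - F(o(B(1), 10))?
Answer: -41475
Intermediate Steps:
V(X) = 2 + X**2 (V(X) = X**2 + 2 = 2 + X**2)
o(c, f) = -1 + f
F(p) = (2 + p + p**2)**2 (F(p) = (p + (2 + p**2))**2 = (2 + p + p**2)**2)
-33011 - F(o(B(1), 10)) = -33011 - (2 + (-1 + 10) + (-1 + 10)**2)**2 = -33011 - (2 + 9 + 9**2)**2 = -33011 - (2 + 9 + 81)**2 = -33011 - 1*92**2 = -33011 - 1*8464 = -33011 - 8464 = -41475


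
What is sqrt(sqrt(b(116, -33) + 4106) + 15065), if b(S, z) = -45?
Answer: sqrt(15065 + sqrt(4061)) ≈ 123.00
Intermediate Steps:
sqrt(sqrt(b(116, -33) + 4106) + 15065) = sqrt(sqrt(-45 + 4106) + 15065) = sqrt(sqrt(4061) + 15065) = sqrt(15065 + sqrt(4061))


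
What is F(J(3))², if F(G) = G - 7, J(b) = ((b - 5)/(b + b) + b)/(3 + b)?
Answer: 3481/81 ≈ 42.975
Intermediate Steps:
J(b) = (b + (-5 + b)/(2*b))/(3 + b) (J(b) = ((-5 + b)/((2*b)) + b)/(3 + b) = ((-5 + b)*(1/(2*b)) + b)/(3 + b) = ((-5 + b)/(2*b) + b)/(3 + b) = (b + (-5 + b)/(2*b))/(3 + b))
F(G) = -7 + G
F(J(3))² = (-7 + (½)*(-5 + 3 + 2*3²)/(3*(3 + 3)))² = (-7 + (½)*(⅓)*(-5 + 3 + 2*9)/6)² = (-7 + (½)*(⅓)*(⅙)*(-5 + 3 + 18))² = (-7 + (½)*(⅓)*(⅙)*16)² = (-7 + 4/9)² = (-59/9)² = 3481/81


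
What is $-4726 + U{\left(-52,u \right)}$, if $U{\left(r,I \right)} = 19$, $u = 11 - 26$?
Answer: $-4707$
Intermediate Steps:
$u = -15$
$-4726 + U{\left(-52,u \right)} = -4726 + 19 = -4707$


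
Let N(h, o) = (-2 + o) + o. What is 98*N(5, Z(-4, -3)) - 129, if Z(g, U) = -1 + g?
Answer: -1305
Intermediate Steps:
N(h, o) = -2 + 2*o
98*N(5, Z(-4, -3)) - 129 = 98*(-2 + 2*(-1 - 4)) - 129 = 98*(-2 + 2*(-5)) - 129 = 98*(-2 - 10) - 129 = 98*(-12) - 129 = -1176 - 129 = -1305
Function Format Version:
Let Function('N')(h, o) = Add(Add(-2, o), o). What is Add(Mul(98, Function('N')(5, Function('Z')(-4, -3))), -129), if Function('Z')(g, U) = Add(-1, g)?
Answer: -1305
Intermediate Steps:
Function('N')(h, o) = Add(-2, Mul(2, o))
Add(Mul(98, Function('N')(5, Function('Z')(-4, -3))), -129) = Add(Mul(98, Add(-2, Mul(2, Add(-1, -4)))), -129) = Add(Mul(98, Add(-2, Mul(2, -5))), -129) = Add(Mul(98, Add(-2, -10)), -129) = Add(Mul(98, -12), -129) = Add(-1176, -129) = -1305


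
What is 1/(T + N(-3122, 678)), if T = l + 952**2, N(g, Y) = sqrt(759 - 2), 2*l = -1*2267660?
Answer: -227526/51768079919 - sqrt(757)/51768079919 ≈ -4.3956e-6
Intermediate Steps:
l = -1133830 (l = (-1*2267660)/2 = (1/2)*(-2267660) = -1133830)
N(g, Y) = sqrt(757)
T = -227526 (T = -1133830 + 952**2 = -1133830 + 906304 = -227526)
1/(T + N(-3122, 678)) = 1/(-227526 + sqrt(757))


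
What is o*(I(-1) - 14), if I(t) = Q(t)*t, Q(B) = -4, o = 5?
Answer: -50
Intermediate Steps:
I(t) = -4*t
o*(I(-1) - 14) = 5*(-4*(-1) - 14) = 5*(4 - 14) = 5*(-10) = -50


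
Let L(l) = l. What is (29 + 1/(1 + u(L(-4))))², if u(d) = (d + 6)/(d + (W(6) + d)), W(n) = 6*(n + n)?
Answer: 978121/1089 ≈ 898.18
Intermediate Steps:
W(n) = 12*n (W(n) = 6*(2*n) = 12*n)
u(d) = (6 + d)/(72 + 2*d) (u(d) = (d + 6)/(d + (12*6 + d)) = (6 + d)/(d + (72 + d)) = (6 + d)/(72 + 2*d))
(29 + 1/(1 + u(L(-4))))² = (29 + 1/(1 + (6 - 4)/(2*(36 - 4))))² = (29 + 1/(1 + (½)*2/32))² = (29 + 1/(1 + (½)*(1/32)*2))² = (29 + 1/(1 + 1/32))² = (29 + 1/(33/32))² = (29 + 32/33)² = (989/33)² = 978121/1089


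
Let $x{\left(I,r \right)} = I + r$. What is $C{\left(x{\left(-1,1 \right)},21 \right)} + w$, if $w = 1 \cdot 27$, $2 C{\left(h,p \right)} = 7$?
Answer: $\frac{61}{2} \approx 30.5$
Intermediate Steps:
$C{\left(h,p \right)} = \frac{7}{2}$ ($C{\left(h,p \right)} = \frac{1}{2} \cdot 7 = \frac{7}{2}$)
$w = 27$
$C{\left(x{\left(-1,1 \right)},21 \right)} + w = \frac{7}{2} + 27 = \frac{61}{2}$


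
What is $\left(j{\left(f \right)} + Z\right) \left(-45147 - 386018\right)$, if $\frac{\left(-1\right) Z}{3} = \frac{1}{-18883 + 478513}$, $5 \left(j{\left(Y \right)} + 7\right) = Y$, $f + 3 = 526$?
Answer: $- \frac{1289467487735}{30642} \approx -4.2082 \cdot 10^{7}$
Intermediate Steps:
$f = 523$ ($f = -3 + 526 = 523$)
$j{\left(Y \right)} = -7 + \frac{Y}{5}$
$Z = - \frac{1}{153210}$ ($Z = - \frac{3}{-18883 + 478513} = - \frac{3}{459630} = \left(-3\right) \frac{1}{459630} = - \frac{1}{153210} \approx -6.527 \cdot 10^{-6}$)
$\left(j{\left(f \right)} + Z\right) \left(-45147 - 386018\right) = \left(\left(-7 + \frac{1}{5} \cdot 523\right) - \frac{1}{153210}\right) \left(-45147 - 386018\right) = \left(\left(-7 + \frac{523}{5}\right) - \frac{1}{153210}\right) \left(-431165\right) = \left(\frac{488}{5} - \frac{1}{153210}\right) \left(-431165\right) = \frac{2990659}{30642} \left(-431165\right) = - \frac{1289467487735}{30642}$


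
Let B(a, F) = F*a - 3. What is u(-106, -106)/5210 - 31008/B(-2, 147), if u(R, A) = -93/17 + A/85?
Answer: 4577241071/43842150 ≈ 104.40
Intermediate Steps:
B(a, F) = -3 + F*a
u(R, A) = -93/17 + A/85 (u(R, A) = -93*1/17 + A*(1/85) = -93/17 + A/85)
u(-106, -106)/5210 - 31008/B(-2, 147) = (-93/17 + (1/85)*(-106))/5210 - 31008/(-3 + 147*(-2)) = (-93/17 - 106/85)*(1/5210) - 31008/(-3 - 294) = -571/85*1/5210 - 31008/(-297) = -571/442850 - 31008*(-1/297) = -571/442850 + 10336/99 = 4577241071/43842150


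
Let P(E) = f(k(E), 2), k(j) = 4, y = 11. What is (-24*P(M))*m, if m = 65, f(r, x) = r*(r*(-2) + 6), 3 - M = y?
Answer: 12480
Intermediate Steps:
M = -8 (M = 3 - 1*11 = 3 - 11 = -8)
f(r, x) = r*(6 - 2*r) (f(r, x) = r*(-2*r + 6) = r*(6 - 2*r))
P(E) = -8 (P(E) = 2*4*(3 - 1*4) = 2*4*(3 - 4) = 2*4*(-1) = -8)
(-24*P(M))*m = -24*(-8)*65 = 192*65 = 12480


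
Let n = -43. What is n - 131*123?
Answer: -16156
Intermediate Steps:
n - 131*123 = -43 - 131*123 = -43 - 16113 = -16156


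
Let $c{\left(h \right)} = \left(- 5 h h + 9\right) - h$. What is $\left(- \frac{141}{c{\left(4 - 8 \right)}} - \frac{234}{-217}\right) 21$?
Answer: $\frac{138825}{2077} \approx 66.839$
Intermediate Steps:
$c{\left(h \right)} = 9 - h - 5 h^{2}$ ($c{\left(h \right)} = \left(- 5 h^{2} + 9\right) - h = \left(9 - 5 h^{2}\right) - h = 9 - h - 5 h^{2}$)
$\left(- \frac{141}{c{\left(4 - 8 \right)}} - \frac{234}{-217}\right) 21 = \left(- \frac{141}{9 - \left(4 - 8\right) - 5 \left(4 - 8\right)^{2}} - \frac{234}{-217}\right) 21 = \left(- \frac{141}{9 - \left(4 - 8\right) - 5 \left(4 - 8\right)^{2}} - - \frac{234}{217}\right) 21 = \left(- \frac{141}{9 - -4 - 5 \left(-4\right)^{2}} + \frac{234}{217}\right) 21 = \left(- \frac{141}{9 + 4 - 80} + \frac{234}{217}\right) 21 = \left(- \frac{141}{-67} + \frac{234}{217}\right) 21 = \left(\left(-141\right) \left(- \frac{1}{67}\right) + \frac{234}{217}\right) 21 = \left(\frac{141}{67} + \frac{234}{217}\right) 21 = \frac{46275}{14539} \cdot 21 = \frac{138825}{2077}$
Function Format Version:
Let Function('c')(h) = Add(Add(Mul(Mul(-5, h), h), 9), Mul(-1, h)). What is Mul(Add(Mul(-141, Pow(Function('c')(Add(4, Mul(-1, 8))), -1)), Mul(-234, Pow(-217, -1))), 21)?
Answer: Rational(138825, 2077) ≈ 66.839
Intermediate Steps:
Function('c')(h) = Add(9, Mul(-1, h), Mul(-5, Pow(h, 2))) (Function('c')(h) = Add(Add(Mul(-5, Pow(h, 2)), 9), Mul(-1, h)) = Add(Add(9, Mul(-5, Pow(h, 2))), Mul(-1, h)) = Add(9, Mul(-1, h), Mul(-5, Pow(h, 2))))
Mul(Add(Mul(-141, Pow(Function('c')(Add(4, Mul(-1, 8))), -1)), Mul(-234, Pow(-217, -1))), 21) = Mul(Add(Mul(-141, Pow(Add(9, Mul(-1, Add(4, Mul(-1, 8))), Mul(-5, Pow(Add(4, Mul(-1, 8)), 2))), -1)), Mul(-234, Pow(-217, -1))), 21) = Mul(Add(Mul(-141, Pow(Add(9, Mul(-1, Add(4, -8)), Mul(-5, Pow(Add(4, -8), 2))), -1)), Mul(-234, Rational(-1, 217))), 21) = Mul(Add(Mul(-141, Pow(Add(9, Mul(-1, -4), Mul(-5, Pow(-4, 2))), -1)), Rational(234, 217)), 21) = Mul(Add(Mul(-141, Pow(Add(9, 4, Mul(-5, 16)), -1)), Rational(234, 217)), 21) = Mul(Add(Mul(-141, Pow(Add(9, 4, -80), -1)), Rational(234, 217)), 21) = Mul(Add(Mul(-141, Pow(-67, -1)), Rational(234, 217)), 21) = Mul(Add(Mul(-141, Rational(-1, 67)), Rational(234, 217)), 21) = Mul(Add(Rational(141, 67), Rational(234, 217)), 21) = Mul(Rational(46275, 14539), 21) = Rational(138825, 2077)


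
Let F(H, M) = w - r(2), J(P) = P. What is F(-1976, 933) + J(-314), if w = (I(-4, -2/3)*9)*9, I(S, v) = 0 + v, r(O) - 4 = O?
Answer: -374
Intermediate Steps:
r(O) = 4 + O
I(S, v) = v
w = -54 (w = (-2/3*9)*9 = (-2*⅓*9)*9 = -⅔*9*9 = -6*9 = -54)
F(H, M) = -60 (F(H, M) = -54 - (4 + 2) = -54 - 1*6 = -54 - 6 = -60)
F(-1976, 933) + J(-314) = -60 - 314 = -374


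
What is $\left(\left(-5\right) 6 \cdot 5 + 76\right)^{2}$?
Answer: $5476$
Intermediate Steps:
$\left(\left(-5\right) 6 \cdot 5 + 76\right)^{2} = \left(\left(-30\right) 5 + 76\right)^{2} = \left(-150 + 76\right)^{2} = \left(-74\right)^{2} = 5476$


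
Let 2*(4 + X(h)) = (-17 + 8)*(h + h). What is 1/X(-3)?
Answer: 1/23 ≈ 0.043478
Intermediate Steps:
X(h) = -4 - 9*h (X(h) = -4 + ((-17 + 8)*(h + h))/2 = -4 + (-18*h)/2 = -4 - 9*h)
1/X(-3) = 1/(-4 - 9*(-3)) = 1/(-4 + 27) = 1/23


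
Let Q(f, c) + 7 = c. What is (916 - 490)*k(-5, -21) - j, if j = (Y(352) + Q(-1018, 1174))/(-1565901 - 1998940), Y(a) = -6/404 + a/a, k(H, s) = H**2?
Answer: 7669042679233/720097882 ≈ 10650.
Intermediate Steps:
Q(f, c) = -7 + c
Y(a) = 199/202 (Y(a) = -6*1/404 + 1 = -3/202 + 1 = 199/202)
j = -235933/720097882 (j = (199/202 + (-7 + 1174))/(-1565901 - 1998940) = (199/202 + 1167)/(-3564841) = (235933/202)*(-1/3564841) = -235933/720097882 ≈ -0.00032764)
(916 - 490)*k(-5, -21) - j = (916 - 490)*(-5)**2 - 1*(-235933/720097882) = 426*25 + 235933/720097882 = 10650 + 235933/720097882 = 7669042679233/720097882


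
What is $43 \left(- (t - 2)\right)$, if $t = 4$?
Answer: $-86$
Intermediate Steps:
$43 \left(- (t - 2)\right) = 43 \left(- (4 - 2)\right) = 43 \left(\left(-1\right) 2\right) = 43 \left(-2\right) = -86$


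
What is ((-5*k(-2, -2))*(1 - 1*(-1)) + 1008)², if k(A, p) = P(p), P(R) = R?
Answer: 1056784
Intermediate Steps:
k(A, p) = p
((-5*k(-2, -2))*(1 - 1*(-1)) + 1008)² = ((-5*(-2))*(1 - 1*(-1)) + 1008)² = (10*(1 + 1) + 1008)² = (10*2 + 1008)² = (20 + 1008)² = 1028² = 1056784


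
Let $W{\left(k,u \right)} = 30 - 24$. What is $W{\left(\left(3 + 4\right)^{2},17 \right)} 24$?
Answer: $144$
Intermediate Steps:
$W{\left(k,u \right)} = 6$
$W{\left(\left(3 + 4\right)^{2},17 \right)} 24 = 6 \cdot 24 = 144$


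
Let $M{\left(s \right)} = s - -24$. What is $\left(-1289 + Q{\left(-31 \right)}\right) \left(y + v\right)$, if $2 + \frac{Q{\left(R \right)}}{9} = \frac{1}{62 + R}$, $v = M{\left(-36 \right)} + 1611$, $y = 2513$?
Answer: $- \frac{166568896}{31} \approx -5.3732 \cdot 10^{6}$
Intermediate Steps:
$M{\left(s \right)} = 24 + s$ ($M{\left(s \right)} = s + 24 = 24 + s$)
$v = 1599$ ($v = \left(24 - 36\right) + 1611 = -12 + 1611 = 1599$)
$Q{\left(R \right)} = -18 + \frac{9}{62 + R}$
$\left(-1289 + Q{\left(-31 \right)}\right) \left(y + v\right) = \left(-1289 + \frac{9 \left(-123 - -62\right)}{62 - 31}\right) \left(2513 + 1599\right) = \left(-1289 + \frac{9 \left(-123 + 62\right)}{31}\right) 4112 = \left(-1289 + 9 \cdot \frac{1}{31} \left(-61\right)\right) 4112 = \left(-1289 - \frac{549}{31}\right) 4112 = \left(- \frac{40508}{31}\right) 4112 = - \frac{166568896}{31}$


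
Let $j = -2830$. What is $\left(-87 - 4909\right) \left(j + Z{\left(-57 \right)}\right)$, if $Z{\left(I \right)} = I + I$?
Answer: $14708224$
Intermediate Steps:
$Z{\left(I \right)} = 2 I$
$\left(-87 - 4909\right) \left(j + Z{\left(-57 \right)}\right) = \left(-87 - 4909\right) \left(-2830 + 2 \left(-57\right)\right) = - 4996 \left(-2830 - 114\right) = \left(-4996\right) \left(-2944\right) = 14708224$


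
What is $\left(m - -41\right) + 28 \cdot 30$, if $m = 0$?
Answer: $881$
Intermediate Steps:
$\left(m - -41\right) + 28 \cdot 30 = \left(0 - -41\right) + 28 \cdot 30 = \left(0 + 41\right) + 840 = 41 + 840 = 881$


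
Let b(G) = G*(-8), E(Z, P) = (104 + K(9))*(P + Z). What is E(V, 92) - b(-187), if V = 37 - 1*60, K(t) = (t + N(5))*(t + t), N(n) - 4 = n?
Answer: 28036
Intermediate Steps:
N(n) = 4 + n
K(t) = 2*t*(9 + t) (K(t) = (t + (4 + 5))*(t + t) = (t + 9)*(2*t) = (9 + t)*(2*t) = 2*t*(9 + t))
V = -23 (V = 37 - 60 = -23)
E(Z, P) = 428*P + 428*Z (E(Z, P) = (104 + 2*9*(9 + 9))*(P + Z) = (104 + 2*9*18)*(P + Z) = (104 + 324)*(P + Z) = 428*(P + Z) = 428*P + 428*Z)
b(G) = -8*G
E(V, 92) - b(-187) = (428*92 + 428*(-23)) - (-8)*(-187) = (39376 - 9844) - 1*1496 = 29532 - 1496 = 28036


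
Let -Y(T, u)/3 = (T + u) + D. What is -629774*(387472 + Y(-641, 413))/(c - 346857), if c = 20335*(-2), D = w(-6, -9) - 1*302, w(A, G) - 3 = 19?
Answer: 244979566904/387527 ≈ 6.3216e+5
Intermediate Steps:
w(A, G) = 22 (w(A, G) = 3 + 19 = 22)
D = -280 (D = 22 - 1*302 = 22 - 302 = -280)
c = -40670
Y(T, u) = 840 - 3*T - 3*u (Y(T, u) = -3*((T + u) - 280) = -3*(-280 + T + u) = 840 - 3*T - 3*u)
-629774*(387472 + Y(-641, 413))/(c - 346857) = -629774*(387472 + (840 - 3*(-641) - 3*413))/(-40670 - 346857) = -629774/((-387527/(387472 + (840 + 1923 - 1239)))) = -629774/((-387527/(387472 + 1524))) = -629774/((-387527/388996)) = -629774/((-387527*1/388996)) = -629774/(-387527/388996) = -629774*(-388996/387527) = 244979566904/387527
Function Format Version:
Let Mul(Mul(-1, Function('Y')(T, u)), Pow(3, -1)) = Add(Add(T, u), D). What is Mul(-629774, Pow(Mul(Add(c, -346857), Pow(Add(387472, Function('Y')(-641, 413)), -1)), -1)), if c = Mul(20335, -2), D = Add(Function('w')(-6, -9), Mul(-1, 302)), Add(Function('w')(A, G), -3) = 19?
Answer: Rational(244979566904, 387527) ≈ 6.3216e+5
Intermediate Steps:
Function('w')(A, G) = 22 (Function('w')(A, G) = Add(3, 19) = 22)
D = -280 (D = Add(22, Mul(-1, 302)) = Add(22, -302) = -280)
c = -40670
Function('Y')(T, u) = Add(840, Mul(-3, T), Mul(-3, u)) (Function('Y')(T, u) = Mul(-3, Add(Add(T, u), -280)) = Mul(-3, Add(-280, T, u)) = Add(840, Mul(-3, T), Mul(-3, u)))
Mul(-629774, Pow(Mul(Add(c, -346857), Pow(Add(387472, Function('Y')(-641, 413)), -1)), -1)) = Mul(-629774, Pow(Mul(Add(-40670, -346857), Pow(Add(387472, Add(840, Mul(-3, -641), Mul(-3, 413))), -1)), -1)) = Mul(-629774, Pow(Mul(-387527, Pow(Add(387472, Add(840, 1923, -1239)), -1)), -1)) = Mul(-629774, Pow(Mul(-387527, Pow(Add(387472, 1524), -1)), -1)) = Mul(-629774, Pow(Mul(-387527, Pow(388996, -1)), -1)) = Mul(-629774, Pow(Mul(-387527, Rational(1, 388996)), -1)) = Mul(-629774, Pow(Rational(-387527, 388996), -1)) = Mul(-629774, Rational(-388996, 387527)) = Rational(244979566904, 387527)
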